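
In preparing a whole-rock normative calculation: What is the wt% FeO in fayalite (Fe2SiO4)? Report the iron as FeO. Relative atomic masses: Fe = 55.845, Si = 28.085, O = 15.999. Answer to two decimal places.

Formula mass = 203.771 g/mol.
2 Fe → 2.0000 mol FeO per formula unit; M(FeO) = 71.844, so FeO mass = 143.688 g.
143.688/203.771 × 100 = 70.51 wt%.

70.51 wt%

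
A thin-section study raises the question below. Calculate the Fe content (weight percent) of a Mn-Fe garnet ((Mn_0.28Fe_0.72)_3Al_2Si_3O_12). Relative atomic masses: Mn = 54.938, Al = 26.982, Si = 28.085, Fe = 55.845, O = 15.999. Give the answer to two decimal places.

Molar mass of (Mn_0.28Fe_0.72)_3Al_2Si_3O_12: 0.84*54.938 + 2.16*55.845 + 2*26.982 + 3*28.085 + 12*15.999 = 496.980 g/mol.
Mass of Fe per formula unit: 2.16 × 55.845 = 120.625 g.
Weight fraction Fe = 120.625 / 496.980 = 0.2427.

24.27 weight percent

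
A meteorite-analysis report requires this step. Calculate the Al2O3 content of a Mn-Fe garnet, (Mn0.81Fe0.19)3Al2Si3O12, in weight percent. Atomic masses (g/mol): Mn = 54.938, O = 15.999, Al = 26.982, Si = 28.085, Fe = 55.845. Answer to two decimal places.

20.58 wt%

Molar mass of (Mn0.81Fe0.19)3Al2Si3O12 = 2.43*54.938 + 0.57*55.845 + 2*26.982 + 3*28.085 + 12*15.999 = 495.538 g/mol.
Each formula unit contains 2 Al, equivalent to 2/2 = 1.0000 mol Al2O3.
M(Al2O3) = 2×26.982 + 3×15.999 = 101.961 g/mol.
Mass of Al2O3 per formula unit = 1.0000 × 101.961 = 101.961 g.
Al2O3 wt% = 101.961 / 495.538 × 100 = 20.58%.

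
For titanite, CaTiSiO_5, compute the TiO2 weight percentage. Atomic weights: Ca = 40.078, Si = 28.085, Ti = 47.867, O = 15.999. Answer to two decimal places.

40.74 wt%

M(CaTiSiO_5) = 196.025 g/mol; M(TiO2) = 79.865 g/mol.
Moles TiO2 per formula unit = 1 Ti ÷ 1 = 1.0000.
TiO2 fraction = (1.0000 × 79.865) / 196.025 = 79.865/196.025 = 0.4074.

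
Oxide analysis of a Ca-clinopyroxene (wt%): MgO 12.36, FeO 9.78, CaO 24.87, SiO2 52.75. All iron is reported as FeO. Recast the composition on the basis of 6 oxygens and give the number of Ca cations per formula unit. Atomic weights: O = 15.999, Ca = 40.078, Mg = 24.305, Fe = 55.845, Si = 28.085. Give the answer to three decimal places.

MgO: 12.36/40.304 = 0.30667 mol → 0.30667 mol Mg, 0.30667 mol O.
FeO: 9.78/71.844 = 0.13613 mol → 0.13613 mol Fe, 0.13613 mol O.
CaO: 24.87/56.077 = 0.44350 mol → 0.44350 mol Ca, 0.44350 mol O.
SiO2: 52.75/60.083 = 0.87795 mol → 0.87795 mol Si, 1.75590 mol O.
Total oxygen = 2.64220 mol. Normalization factor = 6/2.64220 = 2.27083.
Ca per 6 O = 0.44350 × 2.27083 = 1.007.

1.007 Ca apfu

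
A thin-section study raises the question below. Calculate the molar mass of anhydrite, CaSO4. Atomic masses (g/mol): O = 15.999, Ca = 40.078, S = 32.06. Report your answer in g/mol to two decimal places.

136.13 g/mol

The formula mass is the sum 1×40.078 + 1×32.06 + 4×15.999.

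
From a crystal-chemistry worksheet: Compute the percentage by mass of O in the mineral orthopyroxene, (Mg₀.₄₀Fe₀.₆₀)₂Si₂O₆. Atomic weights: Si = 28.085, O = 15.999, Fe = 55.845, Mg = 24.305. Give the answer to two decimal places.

M((Mg₀.₄₀Fe₀.₆₀)₂Si₂O₆) = 238.622 g/mol.
O contributes 6 × 15.999 = 95.994 g per mole.
95.994/238.622 = 0.4023 → 40.23%.

40.23 weight percent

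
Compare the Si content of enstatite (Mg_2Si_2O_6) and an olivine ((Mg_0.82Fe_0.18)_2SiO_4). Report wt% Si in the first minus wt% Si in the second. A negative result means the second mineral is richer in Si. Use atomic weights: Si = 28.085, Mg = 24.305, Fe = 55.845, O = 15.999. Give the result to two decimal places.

9.51 percentage points

M(Mg_2Si_2O_6) = 200.774 g/mol, so wt% Si = 56.170/200.774 × 100 = 27.98%.
M((Mg_0.82Fe_0.18)_2SiO_4) = 152.045 g/mol, so wt% Si = 28.085/152.045 × 100 = 18.47%.
27.98 − 18.47 = 9.51 pp.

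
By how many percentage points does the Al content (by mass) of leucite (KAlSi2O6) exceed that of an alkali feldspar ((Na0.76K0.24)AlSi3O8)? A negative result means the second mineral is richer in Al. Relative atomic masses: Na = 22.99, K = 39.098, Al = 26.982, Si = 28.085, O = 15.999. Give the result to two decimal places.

2.22 percentage points

Al in KAlSi2O6: molar mass 218.244 g/mol; 1×26.982 = 26.982 g → 12.36 wt%.
Al in (Na0.76K0.24)AlSi3O8: molar mass 266.085 g/mol; 1×26.982 = 26.982 g → 10.14 wt%.
Difference = 12.36 − 10.14 = 2.22 percentage points.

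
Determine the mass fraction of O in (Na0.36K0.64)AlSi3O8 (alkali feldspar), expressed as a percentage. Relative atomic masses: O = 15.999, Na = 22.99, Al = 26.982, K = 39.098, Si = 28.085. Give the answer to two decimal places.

46.96 weight percent

Molar mass of (Na0.36K0.64)AlSi3O8: 0.36*22.99 + 0.64*39.098 + 1*26.982 + 3*28.085 + 8*15.999 = 272.528 g/mol.
Mass of O per formula unit: 8 × 15.999 = 127.992 g.
Weight fraction O = 127.992 / 272.528 = 0.4696.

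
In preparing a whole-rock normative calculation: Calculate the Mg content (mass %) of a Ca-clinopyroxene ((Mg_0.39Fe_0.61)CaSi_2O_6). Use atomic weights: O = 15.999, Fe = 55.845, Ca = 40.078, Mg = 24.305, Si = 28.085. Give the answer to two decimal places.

M((Mg_0.39Fe_0.61)CaSi_2O_6) = 235.786 g/mol.
Mg contributes 0.39 × 24.305 = 9.479 g per mole.
9.479/235.786 = 0.0402 → 4.02%.

4.02 mass %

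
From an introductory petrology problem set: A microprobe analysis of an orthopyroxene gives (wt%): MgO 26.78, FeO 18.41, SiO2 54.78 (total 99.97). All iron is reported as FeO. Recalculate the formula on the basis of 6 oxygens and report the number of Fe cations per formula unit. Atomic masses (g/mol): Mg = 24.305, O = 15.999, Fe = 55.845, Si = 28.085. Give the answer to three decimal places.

MgO (M=40.304): mol = 0.66445; Mg = 0.66445, O = 0.66445.
FeO (M=71.844): mol = 0.25625; Fe = 0.25625, O = 0.25625.
SiO2 (M=60.083): mol = 0.91174; Si = 0.91174, O = 1.82348.
ΣO = 2.74418; factor = 6/ΣO = 2.18645.
Fe apfu = 0.25625 × 2.18645 = 0.560.

0.560 Fe apfu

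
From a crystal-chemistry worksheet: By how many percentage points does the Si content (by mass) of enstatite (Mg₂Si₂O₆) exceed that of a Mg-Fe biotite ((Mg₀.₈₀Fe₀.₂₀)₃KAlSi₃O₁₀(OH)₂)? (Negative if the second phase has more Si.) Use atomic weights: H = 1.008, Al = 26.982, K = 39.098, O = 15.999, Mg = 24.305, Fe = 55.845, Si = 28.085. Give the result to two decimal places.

First mineral: 56.170 g Si in 200.774 g formula = 27.98 wt% Si.
Second mineral: 84.255 g Si in 436.178 g formula = 19.32 wt% Si.
27.98% − 19.32% gives a difference of 8.66 percentage points.

8.66 percentage points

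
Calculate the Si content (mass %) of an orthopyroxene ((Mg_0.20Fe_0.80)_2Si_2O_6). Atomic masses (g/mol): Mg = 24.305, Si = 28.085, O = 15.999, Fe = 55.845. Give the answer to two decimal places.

M((Mg_0.20Fe_0.80)_2Si_2O_6) = 251.238 g/mol.
Si contributes 2 × 28.085 = 56.170 g per mole.
56.170/251.238 = 0.2236 → 22.36%.

22.36 mass %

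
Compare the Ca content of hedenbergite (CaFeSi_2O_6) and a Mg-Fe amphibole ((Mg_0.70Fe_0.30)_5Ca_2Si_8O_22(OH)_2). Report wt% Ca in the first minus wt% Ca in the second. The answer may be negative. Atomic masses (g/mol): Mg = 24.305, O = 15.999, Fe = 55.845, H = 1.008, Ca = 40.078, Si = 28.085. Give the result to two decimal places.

M(CaFeSi_2O_6) = 248.087 g/mol, so wt% Ca = 40.078/248.087 × 100 = 16.15%.
M((Mg_0.70Fe_0.30)_5Ca_2Si_8O_22(OH)_2) = 859.663 g/mol, so wt% Ca = 80.156/859.663 × 100 = 9.32%.
16.15 − 9.32 = 6.83 pp.

6.83 percentage points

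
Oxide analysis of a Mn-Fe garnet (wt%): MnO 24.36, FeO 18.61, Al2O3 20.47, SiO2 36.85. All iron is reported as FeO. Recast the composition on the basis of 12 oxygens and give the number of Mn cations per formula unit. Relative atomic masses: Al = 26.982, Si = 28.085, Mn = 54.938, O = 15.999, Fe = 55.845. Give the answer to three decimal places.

1.695 Mn apfu

MnO: 24.36/70.937 = 0.34340 mol → 0.34340 mol Mn, 0.34340 mol O.
FeO: 18.61/71.844 = 0.25903 mol → 0.25903 mol Fe, 0.25903 mol O.
Al2O3: 20.47/101.961 = 0.20076 mol → 0.40152 mol Al, 0.60228 mol O.
SiO2: 36.85/60.083 = 0.61332 mol → 0.61332 mol Si, 1.22664 mol O.
Total oxygen = 2.43135 mol. Normalization factor = 12/2.43135 = 4.93553.
Mn per 12 O = 0.34340 × 4.93553 = 1.695.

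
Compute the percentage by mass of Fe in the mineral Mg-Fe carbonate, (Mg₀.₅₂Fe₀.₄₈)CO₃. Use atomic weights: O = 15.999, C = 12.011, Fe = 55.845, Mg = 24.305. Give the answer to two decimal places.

26.95 mass %

Formula mass = 0.52×24.305 + 0.48×55.845 + 1×12.011 + 3×15.999 = 99.452 g/mol, of which 26.806 g is Fe.
So Fe makes up 26.806/99.452 = 0.2695 of the mass, i.e. 26.95%.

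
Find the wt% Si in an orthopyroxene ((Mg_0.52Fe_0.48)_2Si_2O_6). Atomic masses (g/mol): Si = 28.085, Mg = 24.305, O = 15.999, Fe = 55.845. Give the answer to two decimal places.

24.31 weight percent

M((Mg_0.52Fe_0.48)_2Si_2O_6) = 231.052 g/mol.
Si contributes 2 × 28.085 = 56.170 g per mole.
56.170/231.052 = 0.2431 → 24.31%.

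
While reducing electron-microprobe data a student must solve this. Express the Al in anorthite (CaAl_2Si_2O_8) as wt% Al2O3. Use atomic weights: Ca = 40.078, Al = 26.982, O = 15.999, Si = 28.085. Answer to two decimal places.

Molar mass of CaAl_2Si_2O_8 = 1*40.078 + 2*26.982 + 2*28.085 + 8*15.999 = 278.204 g/mol.
Each formula unit contains 2 Al, equivalent to 2/2 = 1.0000 mol Al2O3.
M(Al2O3) = 2×26.982 + 3×15.999 = 101.961 g/mol.
Mass of Al2O3 per formula unit = 1.0000 × 101.961 = 101.961 g.
Al2O3 wt% = 101.961 / 278.204 × 100 = 36.65%.

36.65 wt%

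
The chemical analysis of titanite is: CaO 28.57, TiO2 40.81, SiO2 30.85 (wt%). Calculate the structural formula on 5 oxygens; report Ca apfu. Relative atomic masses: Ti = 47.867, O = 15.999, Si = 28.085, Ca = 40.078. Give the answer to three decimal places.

0.996 Ca apfu

CaO (M=56.077): mol = 0.50948; Ca = 0.50948, O = 0.50948.
TiO2 (M=79.865): mol = 0.51099; Ti = 0.51099, O = 1.02198.
SiO2 (M=60.083): mol = 0.51346; Si = 0.51346, O = 1.02692.
ΣO = 2.55838; factor = 5/ΣO = 1.95436.
Ca apfu = 0.50948 × 1.95436 = 0.996.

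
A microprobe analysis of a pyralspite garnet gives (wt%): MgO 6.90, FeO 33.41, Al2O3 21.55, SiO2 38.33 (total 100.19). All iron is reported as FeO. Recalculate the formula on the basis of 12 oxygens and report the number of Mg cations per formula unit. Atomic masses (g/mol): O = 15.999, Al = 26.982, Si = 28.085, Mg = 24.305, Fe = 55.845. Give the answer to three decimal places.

0.807 Mg apfu

MgO (M=40.304): mol = 0.17120; Mg = 0.17120, O = 0.17120.
FeO (M=71.844): mol = 0.46504; Fe = 0.46504, O = 0.46504.
Al2O3 (M=101.961): mol = 0.21136; Al = 0.42272, O = 0.63408.
SiO2 (M=60.083): mol = 0.63795; Si = 0.63795, O = 1.27590.
ΣO = 2.54622; factor = 12/ΣO = 4.71287.
Mg apfu = 0.17120 × 4.71287 = 0.807.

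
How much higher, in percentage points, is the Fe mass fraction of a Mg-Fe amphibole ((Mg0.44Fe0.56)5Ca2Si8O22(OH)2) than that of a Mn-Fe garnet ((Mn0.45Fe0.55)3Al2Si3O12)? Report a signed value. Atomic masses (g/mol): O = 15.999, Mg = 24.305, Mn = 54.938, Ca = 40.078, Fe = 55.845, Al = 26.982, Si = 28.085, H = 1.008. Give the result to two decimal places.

-1.20 percentage points

First mineral: 156.366 g Fe in 900.665 g formula = 17.36 wt% Fe.
Second mineral: 92.144 g Fe in 496.518 g formula = 18.56 wt% Fe.
17.36% − 18.56% gives a difference of -1.20 percentage points.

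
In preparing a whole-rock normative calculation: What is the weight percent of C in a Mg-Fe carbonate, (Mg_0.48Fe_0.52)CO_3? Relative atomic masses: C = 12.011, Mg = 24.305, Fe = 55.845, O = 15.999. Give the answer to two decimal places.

11.93 mass %

M((Mg_0.48Fe_0.52)CO_3) = 100.714 g/mol.
C contributes 1 × 12.011 = 12.011 g per mole.
12.011/100.714 = 0.1193 → 11.93%.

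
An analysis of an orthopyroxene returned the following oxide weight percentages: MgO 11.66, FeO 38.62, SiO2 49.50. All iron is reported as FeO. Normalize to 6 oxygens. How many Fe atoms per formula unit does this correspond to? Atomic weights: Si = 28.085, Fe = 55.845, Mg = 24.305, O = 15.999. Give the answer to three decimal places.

11.66 wt% MgO ÷ 40.304 g/mol = 0.28930 mol, giving 0.28930 Mg and 0.28930 O.
38.62 wt% FeO ÷ 71.844 g/mol = 0.53755 mol, giving 0.53755 Fe and 0.53755 O.
49.50 wt% SiO2 ÷ 60.083 g/mol = 0.82386 mol, giving 0.82386 Si and 1.64772 O.
Oxygen sums to 2.47457; scaling by 6/2.47457 = 2.42466 puts the formula on 6 O.
Fe: 0.53755 × 2.42466 = 1.303 atoms per formula unit.

1.303 Fe apfu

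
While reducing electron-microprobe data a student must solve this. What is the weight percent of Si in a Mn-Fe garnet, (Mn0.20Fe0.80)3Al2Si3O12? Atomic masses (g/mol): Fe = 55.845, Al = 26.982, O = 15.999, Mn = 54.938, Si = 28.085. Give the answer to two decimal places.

16.95 weight percent

M((Mn0.20Fe0.80)3Al2Si3O12) = 497.198 g/mol.
Si contributes 3 × 28.085 = 84.255 g per mole.
84.255/497.198 = 0.1695 → 16.95%.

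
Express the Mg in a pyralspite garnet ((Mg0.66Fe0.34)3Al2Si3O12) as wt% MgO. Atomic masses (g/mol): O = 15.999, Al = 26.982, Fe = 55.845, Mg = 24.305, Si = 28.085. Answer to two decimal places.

18.33 wt%

Formula mass = 435.293 g/mol.
1.98 Mg → 1.9800 mol MgO per formula unit; M(MgO) = 40.304, so MgO mass = 79.802 g.
79.802/435.293 × 100 = 18.33 wt%.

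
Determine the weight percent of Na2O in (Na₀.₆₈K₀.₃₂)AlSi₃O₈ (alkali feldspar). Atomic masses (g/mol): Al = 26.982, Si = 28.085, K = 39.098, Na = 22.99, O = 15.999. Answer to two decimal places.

M((Na₀.₆₈K₀.₃₂)AlSi₃O₈) = 267.374 g/mol; M(Na2O) = 61.979 g/mol.
Moles Na2O per formula unit = 0.68 Na ÷ 2 = 0.3400.
Na2O fraction = (0.3400 × 61.979) / 267.374 = 21.073/267.374 = 0.0788.

7.88 wt%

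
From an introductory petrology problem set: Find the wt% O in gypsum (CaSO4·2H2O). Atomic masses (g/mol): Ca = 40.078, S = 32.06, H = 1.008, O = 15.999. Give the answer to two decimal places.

M(CaSO4·2H2O) = 172.164 g/mol.
O contributes 6 × 15.999 = 95.994 g per mole.
95.994/172.164 = 0.5576 → 55.76%.

55.76 wt%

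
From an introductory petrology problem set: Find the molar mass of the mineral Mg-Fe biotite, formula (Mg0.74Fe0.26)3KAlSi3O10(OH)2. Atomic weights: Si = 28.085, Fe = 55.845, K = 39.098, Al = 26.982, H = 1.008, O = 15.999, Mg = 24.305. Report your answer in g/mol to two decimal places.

441.86 g/mol

Mg: 2.22 × 24.305 = 53.9571
Fe: 0.78 × 55.845 = 43.5591
K: 1 × 39.098 = 39.0980
Al: 1 × 26.982 = 26.9820
Si: 3 × 28.085 = 84.2550
O: 12 × 15.999 = 191.9880
H: 2 × 1.008 = 2.0160
Summing the contributions gives the formula mass.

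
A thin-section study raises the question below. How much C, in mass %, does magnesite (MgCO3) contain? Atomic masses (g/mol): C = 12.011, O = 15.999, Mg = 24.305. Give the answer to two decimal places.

14.25 mass %

Molar mass of MgCO3: 1×24.305 + 1×12.011 + 3×15.999 = 84.313 g/mol.
Mass of C per formula unit: 1 × 12.011 = 12.011 g.
Weight fraction C = 12.011 / 84.313 = 0.1425.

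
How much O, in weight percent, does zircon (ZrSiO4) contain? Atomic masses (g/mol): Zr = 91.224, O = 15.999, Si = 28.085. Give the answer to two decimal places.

34.91 weight percent

Molar mass of ZrSiO4: 1×91.224 + 1×28.085 + 4×15.999 = 183.305 g/mol.
Mass of O per formula unit: 4 × 15.999 = 63.996 g.
Weight fraction O = 63.996 / 183.305 = 0.3491.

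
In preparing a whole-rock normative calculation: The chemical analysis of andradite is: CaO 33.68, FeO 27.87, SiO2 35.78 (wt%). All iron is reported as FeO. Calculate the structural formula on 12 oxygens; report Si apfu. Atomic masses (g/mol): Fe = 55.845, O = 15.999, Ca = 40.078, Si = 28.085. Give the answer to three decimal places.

3.279 Si apfu

CaO (M=56.077): mol = 0.60060; Ca = 0.60060, O = 0.60060.
FeO (M=71.844): mol = 0.38792; Fe = 0.38792, O = 0.38792.
SiO2 (M=60.083): mol = 0.59551; Si = 0.59551, O = 1.19102.
ΣO = 2.17954; factor = 12/ΣO = 5.50575.
Si apfu = 0.59551 × 5.50575 = 3.279.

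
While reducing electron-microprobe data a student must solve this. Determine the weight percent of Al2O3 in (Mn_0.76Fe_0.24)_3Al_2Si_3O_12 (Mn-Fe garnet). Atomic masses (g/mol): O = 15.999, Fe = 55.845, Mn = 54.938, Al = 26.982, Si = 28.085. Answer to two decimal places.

M((Mn_0.76Fe_0.24)_3Al_2Si_3O_12) = 495.674 g/mol; M(Al2O3) = 101.961 g/mol.
Moles Al2O3 per formula unit = 2 Al ÷ 2 = 1.0000.
Al2O3 fraction = (1.0000 × 101.961) / 495.674 = 101.961/495.674 = 0.2057.

20.57 wt%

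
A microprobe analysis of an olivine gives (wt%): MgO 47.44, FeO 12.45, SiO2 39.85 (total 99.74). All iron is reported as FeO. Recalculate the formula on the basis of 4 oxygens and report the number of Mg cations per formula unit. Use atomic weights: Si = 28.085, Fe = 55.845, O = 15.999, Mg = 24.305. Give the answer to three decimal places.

1.759 Mg apfu

MgO (M=40.304): mol = 1.17705; Mg = 1.17705, O = 1.17705.
FeO (M=71.844): mol = 0.17329; Fe = 0.17329, O = 0.17329.
SiO2 (M=60.083): mol = 0.66325; Si = 0.66325, O = 1.32650.
ΣO = 2.67684; factor = 4/ΣO = 1.49430.
Mg apfu = 1.17705 × 1.49430 = 1.759.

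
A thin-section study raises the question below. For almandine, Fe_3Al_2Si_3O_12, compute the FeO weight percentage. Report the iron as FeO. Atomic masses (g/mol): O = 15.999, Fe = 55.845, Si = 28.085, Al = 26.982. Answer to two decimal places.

43.30 wt%

Molar mass of Fe_3Al_2Si_3O_12 = 3·55.845 + 2·26.982 + 3·28.085 + 12·15.999 = 497.742 g/mol.
Each formula unit contains 3 Fe, equivalent to 3/1 = 3.0000 mol FeO.
M(FeO) = 1×55.845 + 1×15.999 = 71.844 g/mol.
Mass of FeO per formula unit = 3.0000 × 71.844 = 215.532 g.
FeO wt% = 215.532 / 497.742 × 100 = 43.30%.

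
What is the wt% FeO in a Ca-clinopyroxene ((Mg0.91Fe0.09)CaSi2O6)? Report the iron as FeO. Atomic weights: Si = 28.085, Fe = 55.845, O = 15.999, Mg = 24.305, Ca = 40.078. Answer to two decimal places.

Molar mass of (Mg0.91Fe0.09)CaSi2O6 = 0.91×24.305 + 0.09×55.845 + 1×40.078 + 2×28.085 + 6×15.999 = 219.386 g/mol.
Each formula unit contains 0.09 Fe, equivalent to 0.09/1 = 0.0900 mol FeO.
M(FeO) = 1×55.845 + 1×15.999 = 71.844 g/mol.
Mass of FeO per formula unit = 0.0900 × 71.844 = 6.466 g.
FeO wt% = 6.466 / 219.386 × 100 = 2.95%.

2.95 wt%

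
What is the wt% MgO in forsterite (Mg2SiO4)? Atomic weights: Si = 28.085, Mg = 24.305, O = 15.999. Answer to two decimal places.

Molar mass of Mg2SiO4 = 2·24.305 + 1·28.085 + 4·15.999 = 140.691 g/mol.
Each formula unit contains 2 Mg, equivalent to 2/1 = 2.0000 mol MgO.
M(MgO) = 1×24.305 + 1×15.999 = 40.304 g/mol.
Mass of MgO per formula unit = 2.0000 × 40.304 = 80.608 g.
MgO wt% = 80.608 / 140.691 × 100 = 57.29%.

57.29 wt%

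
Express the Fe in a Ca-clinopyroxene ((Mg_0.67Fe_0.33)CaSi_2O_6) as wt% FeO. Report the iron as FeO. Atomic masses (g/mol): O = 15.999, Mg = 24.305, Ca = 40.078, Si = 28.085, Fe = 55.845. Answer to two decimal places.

Molar mass of (Mg_0.67Fe_0.33)CaSi_2O_6 = 0.67*24.305 + 0.33*55.845 + 1*40.078 + 2*28.085 + 6*15.999 = 226.955 g/mol.
Each formula unit contains 0.33 Fe, equivalent to 0.33/1 = 0.3300 mol FeO.
M(FeO) = 1×55.845 + 1×15.999 = 71.844 g/mol.
Mass of FeO per formula unit = 0.3300 × 71.844 = 23.709 g.
FeO wt% = 23.709 / 226.955 × 100 = 10.45%.

10.45 wt%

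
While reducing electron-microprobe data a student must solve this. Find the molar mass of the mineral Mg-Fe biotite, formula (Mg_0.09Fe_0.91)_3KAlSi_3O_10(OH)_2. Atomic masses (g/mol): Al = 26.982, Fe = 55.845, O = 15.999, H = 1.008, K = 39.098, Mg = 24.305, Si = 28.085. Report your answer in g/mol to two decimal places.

M = 0.27×24.305 + 2.73×55.845 + 1×39.098 + 1×26.982 + 3×28.085 + 12×15.999 + 2×1.008

503.36 g/mol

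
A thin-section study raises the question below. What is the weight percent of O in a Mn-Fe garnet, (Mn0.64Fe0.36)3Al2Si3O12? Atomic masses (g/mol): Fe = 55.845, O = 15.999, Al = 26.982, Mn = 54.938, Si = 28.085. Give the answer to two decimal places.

38.71 wt%

M((Mn0.64Fe0.36)3Al2Si3O12) = 496.001 g/mol.
O contributes 12 × 15.999 = 191.988 g per mole.
191.988/496.001 = 0.3871 → 38.71%.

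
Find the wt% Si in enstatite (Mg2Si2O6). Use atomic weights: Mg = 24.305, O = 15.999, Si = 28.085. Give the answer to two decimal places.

27.98 weight percent

Formula mass = 2·24.305 + 2·28.085 + 6·15.999 = 200.774 g/mol, of which 56.170 g is Si.
So Si makes up 56.170/200.774 = 0.2798 of the mass, i.e. 27.98%.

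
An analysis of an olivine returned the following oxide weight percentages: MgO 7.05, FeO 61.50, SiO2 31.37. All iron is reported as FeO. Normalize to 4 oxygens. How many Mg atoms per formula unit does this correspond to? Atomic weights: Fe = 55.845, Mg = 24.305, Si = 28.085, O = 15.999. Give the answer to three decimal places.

MgO (M=40.304): mol = 0.17492; Mg = 0.17492, O = 0.17492.
FeO (M=71.844): mol = 0.85602; Fe = 0.85602, O = 0.85602.
SiO2 (M=60.083): mol = 0.52211; Si = 0.52211, O = 1.04422.
ΣO = 2.07516; factor = 4/ΣO = 1.92756.
Mg apfu = 0.17492 × 1.92756 = 0.337.

0.337 Mg apfu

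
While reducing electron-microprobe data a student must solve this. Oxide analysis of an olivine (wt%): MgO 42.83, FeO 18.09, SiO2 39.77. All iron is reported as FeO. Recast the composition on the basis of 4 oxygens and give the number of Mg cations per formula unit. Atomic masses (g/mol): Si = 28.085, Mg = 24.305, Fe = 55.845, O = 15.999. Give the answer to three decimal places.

42.83 wt% MgO ÷ 40.304 g/mol = 1.06267 mol, giving 1.06267 Mg and 1.06267 O.
18.09 wt% FeO ÷ 71.844 g/mol = 0.25180 mol, giving 0.25180 Fe and 0.25180 O.
39.77 wt% SiO2 ÷ 60.083 g/mol = 0.66192 mol, giving 0.66192 Si and 1.32384 O.
Oxygen sums to 2.63831; scaling by 4/2.63831 = 1.51612 puts the formula on 4 O.
Mg: 1.06267 × 1.51612 = 1.611 atoms per formula unit.

1.611 Mg apfu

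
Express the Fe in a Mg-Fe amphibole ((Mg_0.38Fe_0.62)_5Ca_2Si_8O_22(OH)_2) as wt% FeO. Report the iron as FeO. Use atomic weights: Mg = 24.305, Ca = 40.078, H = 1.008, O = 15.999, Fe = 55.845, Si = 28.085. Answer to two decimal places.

Molar mass of (Mg_0.38Fe_0.62)_5Ca_2Si_8O_22(OH)_2 = 1.90×24.305 + 3.10×55.845 + 2×40.078 + 8×28.085 + 24×15.999 + 2×1.008 = 910.127 g/mol.
Each formula unit contains 3.10 Fe, equivalent to 3.10/1 = 3.1000 mol FeO.
M(FeO) = 1×55.845 + 1×15.999 = 71.844 g/mol.
Mass of FeO per formula unit = 3.1000 × 71.844 = 222.716 g.
FeO wt% = 222.716 / 910.127 × 100 = 24.47%.

24.47 wt%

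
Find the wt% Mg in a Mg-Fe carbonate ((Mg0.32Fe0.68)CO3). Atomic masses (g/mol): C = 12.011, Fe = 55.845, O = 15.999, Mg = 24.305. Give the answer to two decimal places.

Molar mass of (Mg0.32Fe0.68)CO3: 0.32·24.305 + 0.68·55.845 + 1·12.011 + 3·15.999 = 105.760 g/mol.
Mass of Mg per formula unit: 0.32 × 24.305 = 7.778 g.
Weight fraction Mg = 7.778 / 105.760 = 0.0735.

7.35 mass %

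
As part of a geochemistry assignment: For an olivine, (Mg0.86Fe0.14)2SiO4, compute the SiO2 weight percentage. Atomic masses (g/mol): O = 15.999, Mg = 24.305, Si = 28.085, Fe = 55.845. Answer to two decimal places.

M((Mg0.86Fe0.14)2SiO4) = 149.522 g/mol; M(SiO2) = 60.083 g/mol.
Moles SiO2 per formula unit = 1 Si ÷ 1 = 1.0000.
SiO2 fraction = (1.0000 × 60.083) / 149.522 = 60.083/149.522 = 0.4018.

40.18 wt%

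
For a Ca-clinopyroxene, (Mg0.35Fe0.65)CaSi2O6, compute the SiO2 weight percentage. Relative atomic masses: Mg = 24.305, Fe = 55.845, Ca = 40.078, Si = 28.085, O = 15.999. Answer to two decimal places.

50.69 wt%

M((Mg0.35Fe0.65)CaSi2O6) = 237.048 g/mol; M(SiO2) = 60.083 g/mol.
Moles SiO2 per formula unit = 2 Si ÷ 1 = 2.0000.
SiO2 fraction = (2.0000 × 60.083) / 237.048 = 120.166/237.048 = 0.5069.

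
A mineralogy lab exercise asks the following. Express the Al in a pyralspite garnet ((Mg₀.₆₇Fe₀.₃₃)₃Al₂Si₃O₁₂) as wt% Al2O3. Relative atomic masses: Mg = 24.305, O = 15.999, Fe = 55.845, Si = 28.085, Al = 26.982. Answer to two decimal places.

M((Mg₀.₆₇Fe₀.₃₃)₃Al₂Si₃O₁₂) = 434.347 g/mol; M(Al2O3) = 101.961 g/mol.
Moles Al2O3 per formula unit = 2 Al ÷ 2 = 1.0000.
Al2O3 fraction = (1.0000 × 101.961) / 434.347 = 101.961/434.347 = 0.2347.

23.47 wt%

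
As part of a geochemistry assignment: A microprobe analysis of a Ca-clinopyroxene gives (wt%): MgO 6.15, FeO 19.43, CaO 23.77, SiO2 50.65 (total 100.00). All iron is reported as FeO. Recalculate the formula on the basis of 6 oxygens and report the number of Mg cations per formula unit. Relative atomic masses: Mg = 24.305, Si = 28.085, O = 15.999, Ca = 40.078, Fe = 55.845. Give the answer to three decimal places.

6.15 wt% MgO ÷ 40.304 g/mol = 0.15259 mol, giving 0.15259 Mg and 0.15259 O.
19.43 wt% FeO ÷ 71.844 g/mol = 0.27045 mol, giving 0.27045 Fe and 0.27045 O.
23.77 wt% CaO ÷ 56.077 g/mol = 0.42388 mol, giving 0.42388 Ca and 0.42388 O.
50.65 wt% SiO2 ÷ 60.083 g/mol = 0.84300 mol, giving 0.84300 Si and 1.68600 O.
Oxygen sums to 2.53292; scaling by 6/2.53292 = 2.36881 puts the formula on 6 O.
Mg: 0.15259 × 2.36881 = 0.361 atoms per formula unit.

0.361 Mg apfu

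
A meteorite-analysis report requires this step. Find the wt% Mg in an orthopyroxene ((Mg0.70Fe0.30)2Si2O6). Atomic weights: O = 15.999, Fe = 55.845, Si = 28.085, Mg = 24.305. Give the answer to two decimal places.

M((Mg0.70Fe0.30)2Si2O6) = 219.698 g/mol.
Mg contributes 1.40 × 24.305 = 34.027 g per mole.
34.027/219.698 = 0.1549 → 15.49%.

15.49 weight percent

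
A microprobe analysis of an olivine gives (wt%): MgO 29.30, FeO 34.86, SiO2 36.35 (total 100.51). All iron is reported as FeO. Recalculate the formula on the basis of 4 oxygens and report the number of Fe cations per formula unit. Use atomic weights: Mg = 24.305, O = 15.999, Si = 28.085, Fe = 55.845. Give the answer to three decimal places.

MgO: 29.30/40.304 = 0.72697 mol → 0.72697 mol Mg, 0.72697 mol O.
FeO: 34.86/71.844 = 0.48522 mol → 0.48522 mol Fe, 0.48522 mol O.
SiO2: 36.35/60.083 = 0.60500 mol → 0.60500 mol Si, 1.21000 mol O.
Total oxygen = 2.42219 mol. Normalization factor = 4/2.42219 = 1.65140.
Fe per 4 O = 0.48522 × 1.65140 = 0.801.

0.801 Fe apfu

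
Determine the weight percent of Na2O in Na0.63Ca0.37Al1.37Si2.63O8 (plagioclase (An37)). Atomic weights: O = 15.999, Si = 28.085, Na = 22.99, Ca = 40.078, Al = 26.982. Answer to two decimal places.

7.28 wt%

M(Na0.63Ca0.37Al1.37Si2.63O8) = 268.133 g/mol; M(Na2O) = 61.979 g/mol.
Moles Na2O per formula unit = 0.63 Na ÷ 2 = 0.3150.
Na2O fraction = (0.3150 × 61.979) / 268.133 = 19.523/268.133 = 0.0728.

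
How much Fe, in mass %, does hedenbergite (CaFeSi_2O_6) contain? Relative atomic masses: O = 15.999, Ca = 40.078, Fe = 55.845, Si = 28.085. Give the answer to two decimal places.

22.51 mass %

Molar mass of CaFeSi_2O_6: 1*40.078 + 1*55.845 + 2*28.085 + 6*15.999 = 248.087 g/mol.
Mass of Fe per formula unit: 1 × 55.845 = 55.845 g.
Weight fraction Fe = 55.845 / 248.087 = 0.2251.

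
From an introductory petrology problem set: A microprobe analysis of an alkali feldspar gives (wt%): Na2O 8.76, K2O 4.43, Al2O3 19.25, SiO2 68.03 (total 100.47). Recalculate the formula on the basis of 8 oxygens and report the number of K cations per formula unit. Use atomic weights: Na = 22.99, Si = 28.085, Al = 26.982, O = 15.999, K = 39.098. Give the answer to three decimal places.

8.76 wt% Na2O ÷ 61.979 g/mol = 0.14134 mol, giving 0.28268 Na and 0.14134 O.
4.43 wt% K2O ÷ 94.195 g/mol = 0.04703 mol, giving 0.09406 K and 0.04703 O.
19.25 wt% Al2O3 ÷ 101.961 g/mol = 0.18880 mol, giving 0.37760 Al and 0.56640 O.
68.03 wt% SiO2 ÷ 60.083 g/mol = 1.13227 mol, giving 1.13227 Si and 2.26454 O.
Oxygen sums to 3.01931; scaling by 8/3.01931 = 2.64961 puts the formula on 8 O.
K: 0.09406 × 2.64961 = 0.249 atoms per formula unit.

0.249 K apfu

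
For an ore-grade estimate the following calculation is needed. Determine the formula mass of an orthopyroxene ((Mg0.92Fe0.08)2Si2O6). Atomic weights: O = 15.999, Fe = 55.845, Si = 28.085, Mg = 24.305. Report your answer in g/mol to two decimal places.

205.82 g/mol

The formula mass is the sum 1.84×24.305 + 0.16×55.845 + 2×28.085 + 6×15.999.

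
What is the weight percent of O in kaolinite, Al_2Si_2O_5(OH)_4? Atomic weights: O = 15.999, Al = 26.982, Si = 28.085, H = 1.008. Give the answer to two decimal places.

55.78 weight percent

Formula mass = 2×26.982 + 2×28.085 + 9×15.999 + 4×1.008 = 258.157 g/mol, of which 143.991 g is O.
So O makes up 143.991/258.157 = 0.5578 of the mass, i.e. 55.78%.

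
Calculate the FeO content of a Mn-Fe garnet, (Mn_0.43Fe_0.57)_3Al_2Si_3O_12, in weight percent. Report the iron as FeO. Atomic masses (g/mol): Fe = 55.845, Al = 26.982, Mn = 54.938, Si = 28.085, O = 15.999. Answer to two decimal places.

Molar mass of (Mn_0.43Fe_0.57)_3Al_2Si_3O_12 = 1.29·54.938 + 1.71·55.845 + 2·26.982 + 3·28.085 + 12·15.999 = 496.572 g/mol.
Each formula unit contains 1.71 Fe, equivalent to 1.71/1 = 1.7100 mol FeO.
M(FeO) = 1×55.845 + 1×15.999 = 71.844 g/mol.
Mass of FeO per formula unit = 1.7100 × 71.844 = 122.853 g.
FeO wt% = 122.853 / 496.572 × 100 = 24.74%.

24.74 wt%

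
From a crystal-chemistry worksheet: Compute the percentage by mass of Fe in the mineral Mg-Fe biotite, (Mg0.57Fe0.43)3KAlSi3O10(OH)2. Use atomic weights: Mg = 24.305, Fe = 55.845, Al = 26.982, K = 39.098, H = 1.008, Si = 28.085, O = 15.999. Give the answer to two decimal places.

15.73 weight percent

M((Mg0.57Fe0.43)3KAlSi3O10(OH)2) = 457.941 g/mol.
Fe contributes 1.29 × 55.845 = 72.040 g per mole.
72.040/457.941 = 0.1573 → 15.73%.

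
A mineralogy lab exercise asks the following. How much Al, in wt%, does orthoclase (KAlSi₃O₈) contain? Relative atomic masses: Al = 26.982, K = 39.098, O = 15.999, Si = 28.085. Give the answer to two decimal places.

9.69 wt%

M(KAlSi₃O₈) = 278.327 g/mol.
Al contributes 1 × 26.982 = 26.982 g per mole.
26.982/278.327 = 0.0969 → 9.69%.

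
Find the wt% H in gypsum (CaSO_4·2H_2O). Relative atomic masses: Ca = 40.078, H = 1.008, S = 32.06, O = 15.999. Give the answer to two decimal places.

Formula mass = 1·40.078 + 1·32.06 + 6·15.999 + 4·1.008 = 172.164 g/mol, of which 4.032 g is H.
So H makes up 4.032/172.164 = 0.0234 of the mass, i.e. 2.34%.

2.34 weight percent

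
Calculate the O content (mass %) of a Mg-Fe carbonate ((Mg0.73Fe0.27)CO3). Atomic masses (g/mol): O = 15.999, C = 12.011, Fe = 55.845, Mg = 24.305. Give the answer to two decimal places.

51.70 mass %

M((Mg0.73Fe0.27)CO3) = 92.829 g/mol.
O contributes 3 × 15.999 = 47.997 g per mole.
47.997/92.829 = 0.5170 → 51.70%.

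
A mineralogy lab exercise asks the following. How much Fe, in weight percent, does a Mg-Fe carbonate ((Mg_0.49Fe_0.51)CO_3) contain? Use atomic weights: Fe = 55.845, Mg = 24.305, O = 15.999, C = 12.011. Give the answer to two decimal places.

Formula mass = 0.49×24.305 + 0.51×55.845 + 1×12.011 + 3×15.999 = 100.398 g/mol, of which 28.481 g is Fe.
So Fe makes up 28.481/100.398 = 0.2837 of the mass, i.e. 28.37%.

28.37 weight percent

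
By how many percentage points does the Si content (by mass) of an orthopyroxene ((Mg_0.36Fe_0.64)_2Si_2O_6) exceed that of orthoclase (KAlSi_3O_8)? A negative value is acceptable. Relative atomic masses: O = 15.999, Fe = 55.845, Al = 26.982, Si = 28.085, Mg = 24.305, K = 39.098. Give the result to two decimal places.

-6.98 percentage points

M((Mg_0.36Fe_0.64)_2Si_2O_6) = 241.145 g/mol, so wt% Si = 56.170/241.145 × 100 = 23.29%.
M(KAlSi_3O_8) = 278.327 g/mol, so wt% Si = 84.255/278.327 × 100 = 30.27%.
23.29 − 30.27 = -6.98 pp.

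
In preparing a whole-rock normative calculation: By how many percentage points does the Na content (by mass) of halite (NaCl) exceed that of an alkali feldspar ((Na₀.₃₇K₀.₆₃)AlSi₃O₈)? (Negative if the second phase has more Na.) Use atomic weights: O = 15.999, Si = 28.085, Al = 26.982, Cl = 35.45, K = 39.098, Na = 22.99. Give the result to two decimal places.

Na in NaCl: molar mass 58.440 g/mol; 1×22.99 = 22.990 g → 39.34 wt%.
Na in (Na₀.₃₇K₀.₆₃)AlSi₃O₈: molar mass 272.367 g/mol; 0.37×22.99 = 8.506 g → 3.12 wt%.
Difference = 39.34 − 3.12 = 36.22 percentage points.

36.22 percentage points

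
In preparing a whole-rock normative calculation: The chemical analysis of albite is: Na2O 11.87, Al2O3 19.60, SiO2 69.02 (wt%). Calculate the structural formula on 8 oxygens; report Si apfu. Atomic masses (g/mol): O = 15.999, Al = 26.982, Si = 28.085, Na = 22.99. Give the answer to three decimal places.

2.998 Si apfu

11.87 wt% Na2O ÷ 61.979 g/mol = 0.19152 mol, giving 0.38304 Na and 0.19152 O.
19.60 wt% Al2O3 ÷ 101.961 g/mol = 0.19223 mol, giving 0.38446 Al and 0.57669 O.
69.02 wt% SiO2 ÷ 60.083 g/mol = 1.14874 mol, giving 1.14874 Si and 2.29748 O.
Oxygen sums to 3.06569; scaling by 8/3.06569 = 2.60953 puts the formula on 8 O.
Si: 1.14874 × 2.60953 = 2.998 atoms per formula unit.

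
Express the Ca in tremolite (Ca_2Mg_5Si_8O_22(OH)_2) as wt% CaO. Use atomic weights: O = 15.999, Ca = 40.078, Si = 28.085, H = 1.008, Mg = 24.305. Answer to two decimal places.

13.81 wt%

Molar mass of Ca_2Mg_5Si_8O_22(OH)_2 = 2·40.078 + 5·24.305 + 8·28.085 + 24·15.999 + 2·1.008 = 812.353 g/mol.
Each formula unit contains 2 Ca, equivalent to 2/1 = 2.0000 mol CaO.
M(CaO) = 1×40.078 + 1×15.999 = 56.077 g/mol.
Mass of CaO per formula unit = 2.0000 × 56.077 = 112.154 g.
CaO wt% = 112.154 / 812.353 × 100 = 13.81%.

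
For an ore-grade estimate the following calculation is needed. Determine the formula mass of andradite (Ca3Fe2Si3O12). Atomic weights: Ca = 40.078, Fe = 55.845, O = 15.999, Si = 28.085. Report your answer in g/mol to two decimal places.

508.17 g/mol

The formula mass is the sum 3(40.078) + 2(55.845) + 3(28.085) + 12(15.999).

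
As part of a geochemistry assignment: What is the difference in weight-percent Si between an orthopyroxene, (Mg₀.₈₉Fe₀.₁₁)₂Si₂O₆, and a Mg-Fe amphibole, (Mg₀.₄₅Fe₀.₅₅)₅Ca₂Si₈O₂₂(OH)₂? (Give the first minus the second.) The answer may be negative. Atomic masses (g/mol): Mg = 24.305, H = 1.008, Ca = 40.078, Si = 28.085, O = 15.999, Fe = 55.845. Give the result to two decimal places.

2.05 percentage points

First mineral: 56.170 g Si in 207.713 g formula = 27.04 wt% Si.
Second mineral: 224.680 g Si in 899.088 g formula = 24.99 wt% Si.
27.04% − 24.99% gives a difference of 2.05 percentage points.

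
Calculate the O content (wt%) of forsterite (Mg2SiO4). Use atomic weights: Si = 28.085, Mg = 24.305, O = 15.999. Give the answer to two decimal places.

M(Mg2SiO4) = 140.691 g/mol.
O contributes 4 × 15.999 = 63.996 g per mole.
63.996/140.691 = 0.4549 → 45.49%.

45.49 wt%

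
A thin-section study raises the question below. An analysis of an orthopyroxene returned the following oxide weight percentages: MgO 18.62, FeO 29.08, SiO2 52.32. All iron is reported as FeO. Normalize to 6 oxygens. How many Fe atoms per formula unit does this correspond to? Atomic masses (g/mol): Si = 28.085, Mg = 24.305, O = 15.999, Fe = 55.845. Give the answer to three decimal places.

0.931 Fe apfu

MgO: 18.62/40.304 = 0.46199 mol → 0.46199 mol Mg, 0.46199 mol O.
FeO: 29.08/71.844 = 0.40477 mol → 0.40477 mol Fe, 0.40477 mol O.
SiO2: 52.32/60.083 = 0.87080 mol → 0.87080 mol Si, 1.74160 mol O.
Total oxygen = 2.60836 mol. Normalization factor = 6/2.60836 = 2.30030.
Fe per 6 O = 0.40477 × 2.30030 = 0.931.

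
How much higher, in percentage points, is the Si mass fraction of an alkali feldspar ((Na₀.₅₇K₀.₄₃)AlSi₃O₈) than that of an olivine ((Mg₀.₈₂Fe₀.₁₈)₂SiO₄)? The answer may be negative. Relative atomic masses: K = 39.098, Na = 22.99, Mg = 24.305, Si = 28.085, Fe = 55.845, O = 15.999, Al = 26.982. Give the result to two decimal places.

12.83 percentage points

M((Na₀.₅₇K₀.₄₃)AlSi₃O₈) = 269.145 g/mol, so wt% Si = 84.255/269.145 × 100 = 31.30%.
M((Mg₀.₈₂Fe₀.₁₈)₂SiO₄) = 152.045 g/mol, so wt% Si = 28.085/152.045 × 100 = 18.47%.
31.30 − 18.47 = 12.83 pp.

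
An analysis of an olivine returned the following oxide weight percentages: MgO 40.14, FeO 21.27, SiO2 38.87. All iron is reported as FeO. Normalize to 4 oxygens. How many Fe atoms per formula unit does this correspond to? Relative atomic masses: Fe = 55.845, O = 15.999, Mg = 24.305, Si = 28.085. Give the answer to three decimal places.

MgO: 40.14/40.304 = 0.99593 mol → 0.99593 mol Mg, 0.99593 mol O.
FeO: 21.27/71.844 = 0.29606 mol → 0.29606 mol Fe, 0.29606 mol O.
SiO2: 38.87/60.083 = 0.64694 mol → 0.64694 mol Si, 1.29388 mol O.
Total oxygen = 2.58587 mol. Normalization factor = 4/2.58587 = 1.54687.
Fe per 4 O = 0.29606 × 1.54687 = 0.458.

0.458 Fe apfu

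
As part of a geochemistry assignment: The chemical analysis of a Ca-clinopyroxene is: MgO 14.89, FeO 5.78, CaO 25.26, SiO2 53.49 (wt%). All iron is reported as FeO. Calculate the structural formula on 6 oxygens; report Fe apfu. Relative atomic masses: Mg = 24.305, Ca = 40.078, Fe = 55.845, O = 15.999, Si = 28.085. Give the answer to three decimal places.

0.180 Fe apfu

MgO: 14.89/40.304 = 0.36944 mol → 0.36944 mol Mg, 0.36944 mol O.
FeO: 5.78/71.844 = 0.08045 mol → 0.08045 mol Fe, 0.08045 mol O.
CaO: 25.26/56.077 = 0.45045 mol → 0.45045 mol Ca, 0.45045 mol O.
SiO2: 53.49/60.083 = 0.89027 mol → 0.89027 mol Si, 1.78054 mol O.
Total oxygen = 2.68088 mol. Normalization factor = 6/2.68088 = 2.23807.
Fe per 6 O = 0.08045 × 2.23807 = 0.180.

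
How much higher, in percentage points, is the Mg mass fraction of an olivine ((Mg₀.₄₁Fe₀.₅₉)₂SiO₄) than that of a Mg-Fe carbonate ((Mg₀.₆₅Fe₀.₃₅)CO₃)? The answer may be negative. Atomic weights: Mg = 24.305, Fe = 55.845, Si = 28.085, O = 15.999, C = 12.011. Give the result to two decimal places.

Mg in (Mg₀.₄₁Fe₀.₅₉)₂SiO₄: molar mass 177.908 g/mol; 0.82×24.305 = 19.930 g → 11.20 wt%.
Mg in (Mg₀.₆₅Fe₀.₃₅)CO₃: molar mass 95.352 g/mol; 0.65×24.305 = 15.798 g → 16.57 wt%.
Difference = 11.20 − 16.57 = -5.37 percentage points.

-5.37 percentage points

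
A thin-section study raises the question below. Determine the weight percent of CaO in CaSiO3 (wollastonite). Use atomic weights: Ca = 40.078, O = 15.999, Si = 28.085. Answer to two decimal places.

48.28 wt%

Molar mass of CaSiO3 = 1×40.078 + 1×28.085 + 3×15.999 = 116.160 g/mol.
Each formula unit contains 1 Ca, equivalent to 1/1 = 1.0000 mol CaO.
M(CaO) = 1×40.078 + 1×15.999 = 56.077 g/mol.
Mass of CaO per formula unit = 1.0000 × 56.077 = 56.077 g.
CaO wt% = 56.077 / 116.160 × 100 = 48.28%.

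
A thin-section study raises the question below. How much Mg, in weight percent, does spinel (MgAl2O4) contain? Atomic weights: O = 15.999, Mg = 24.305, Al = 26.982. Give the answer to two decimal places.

17.08 weight percent

Formula mass = 1×24.305 + 2×26.982 + 4×15.999 = 142.265 g/mol, of which 24.305 g is Mg.
So Mg makes up 24.305/142.265 = 0.1708 of the mass, i.e. 17.08%.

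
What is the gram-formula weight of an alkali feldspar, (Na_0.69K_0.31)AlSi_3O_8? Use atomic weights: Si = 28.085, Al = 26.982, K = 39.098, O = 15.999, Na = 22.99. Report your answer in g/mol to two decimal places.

267.21 g/mol

M = 0.69(22.99) + 0.31(39.098) + 1(26.982) + 3(28.085) + 8(15.999)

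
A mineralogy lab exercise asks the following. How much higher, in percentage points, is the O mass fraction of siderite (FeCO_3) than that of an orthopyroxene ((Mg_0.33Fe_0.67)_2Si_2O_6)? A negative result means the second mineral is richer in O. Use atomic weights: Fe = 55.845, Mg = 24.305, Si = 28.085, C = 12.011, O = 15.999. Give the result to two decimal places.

1.93 percentage points

First mineral: 47.997 g O in 115.853 g formula = 41.43 wt% O.
Second mineral: 95.994 g O in 243.038 g formula = 39.50 wt% O.
41.43% − 39.50% gives a difference of 1.93 percentage points.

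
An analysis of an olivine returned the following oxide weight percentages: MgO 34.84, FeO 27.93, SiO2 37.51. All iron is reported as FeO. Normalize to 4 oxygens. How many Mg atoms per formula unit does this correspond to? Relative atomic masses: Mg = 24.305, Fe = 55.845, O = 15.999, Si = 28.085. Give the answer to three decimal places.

MgO: 34.84/40.304 = 0.86443 mol → 0.86443 mol Mg, 0.86443 mol O.
FeO: 27.93/71.844 = 0.38876 mol → 0.38876 mol Fe, 0.38876 mol O.
SiO2: 37.51/60.083 = 0.62430 mol → 0.62430 mol Si, 1.24860 mol O.
Total oxygen = 2.50179 mol. Normalization factor = 4/2.50179 = 1.59886.
Mg per 4 O = 0.86443 × 1.59886 = 1.382.

1.382 Mg apfu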